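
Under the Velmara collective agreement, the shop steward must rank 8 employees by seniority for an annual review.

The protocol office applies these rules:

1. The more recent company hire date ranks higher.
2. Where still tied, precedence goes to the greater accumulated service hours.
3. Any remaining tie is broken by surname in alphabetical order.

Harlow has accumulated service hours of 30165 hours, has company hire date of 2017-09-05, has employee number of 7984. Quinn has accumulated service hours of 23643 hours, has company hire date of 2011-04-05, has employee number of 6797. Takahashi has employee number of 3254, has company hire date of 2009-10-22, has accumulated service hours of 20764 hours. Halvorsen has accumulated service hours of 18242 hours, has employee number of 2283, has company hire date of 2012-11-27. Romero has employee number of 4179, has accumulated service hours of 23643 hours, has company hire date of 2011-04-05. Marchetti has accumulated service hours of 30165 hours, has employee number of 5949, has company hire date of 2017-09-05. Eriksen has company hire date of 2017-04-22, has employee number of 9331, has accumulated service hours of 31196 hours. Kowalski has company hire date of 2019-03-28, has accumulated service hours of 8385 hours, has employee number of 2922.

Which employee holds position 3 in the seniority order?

Marchetti

By company hire date (later first): Kowalski (2019-03-28); then Harlow and Marchetti (both 2017-09-05); then Eriksen (2017-04-22); then Halvorsen (2012-11-27); then Quinn and Romero (both 2011-04-05); then Takahashi (2009-10-22).
Harlow and Marchetti both have accumulated service hours 30165 hours, so the next rule applies.
Among Harlow and Marchetti, alphabetically by surname: Harlow before Marchetti.
Quinn and Romero both have accumulated service hours 23643 hours, so the next rule applies.
Among Quinn and Romero, alphabetically by surname: Quinn before Romero.
Order: Kowalski, Harlow, Marchetti, Eriksen, Halvorsen, Quinn, Romero, Takahashi.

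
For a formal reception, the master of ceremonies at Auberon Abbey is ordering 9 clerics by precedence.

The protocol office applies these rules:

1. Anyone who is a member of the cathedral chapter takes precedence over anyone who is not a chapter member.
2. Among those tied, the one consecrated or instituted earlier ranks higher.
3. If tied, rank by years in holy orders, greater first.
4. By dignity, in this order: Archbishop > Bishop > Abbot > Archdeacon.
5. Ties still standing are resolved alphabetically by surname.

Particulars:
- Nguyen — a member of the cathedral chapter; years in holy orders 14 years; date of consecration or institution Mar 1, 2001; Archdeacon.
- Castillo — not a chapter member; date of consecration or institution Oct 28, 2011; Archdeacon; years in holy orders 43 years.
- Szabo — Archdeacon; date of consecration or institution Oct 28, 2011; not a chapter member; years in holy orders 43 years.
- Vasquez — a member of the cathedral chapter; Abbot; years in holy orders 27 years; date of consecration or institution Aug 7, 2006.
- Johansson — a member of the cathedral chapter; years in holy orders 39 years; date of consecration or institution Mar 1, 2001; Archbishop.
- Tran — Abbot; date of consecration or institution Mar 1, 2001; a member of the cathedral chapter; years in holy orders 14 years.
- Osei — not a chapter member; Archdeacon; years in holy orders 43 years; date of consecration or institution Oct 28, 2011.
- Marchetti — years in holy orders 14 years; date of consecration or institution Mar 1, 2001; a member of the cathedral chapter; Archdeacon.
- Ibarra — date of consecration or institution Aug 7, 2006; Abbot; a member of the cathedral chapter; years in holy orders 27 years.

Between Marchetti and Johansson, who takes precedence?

By the first rule: Johansson, Tran, Marchetti, Nguyen, Ibarra and Vasquez (each a member of the cathedral chapter); then Castillo, Osei and Szabo (each not a chapter member).
Among Johansson, Tran, Marchetti, Nguyen, Ibarra and Vasquez, by date of consecration or institution (earlier first): Johansson, Tran, Marchetti and Nguyen (Mar 1, 2001) before Ibarra and Vasquez (Aug 7, 2006).
Among Johansson, Tran, Marchetti and Nguyen, by years in holy orders (higher first): Johansson (39 years) before Tran, Marchetti and Nguyen (14 years).
Among Tran, Marchetti and Nguyen, by dignity: Tran (Abbot) before Marchetti and Nguyen (Archdeacon).
Among Marchetti and Nguyen, alphabetically by surname: Marchetti before Nguyen.
Ibarra and Vasquez both have years in holy orders 27 years, so the next rule applies.
Ibarra and Vasquez are each Abbot, so the next rule applies.
Among Ibarra and Vasquez, alphabetically by surname: Ibarra before Vasquez.
Castillo, Osei and Szabo all have date of consecration or institution Oct 28, 2011, so the next rule applies.
Castillo, Osei and Szabo all have years in holy orders 43 years, so the next rule applies.
Castillo, Osei and Szabo are each Archdeacon, so the next rule applies.
Among Castillo, Osei and Szabo, alphabetically by surname: Castillo before Osei before Szabo.
So Johansson takes precedence.

Johansson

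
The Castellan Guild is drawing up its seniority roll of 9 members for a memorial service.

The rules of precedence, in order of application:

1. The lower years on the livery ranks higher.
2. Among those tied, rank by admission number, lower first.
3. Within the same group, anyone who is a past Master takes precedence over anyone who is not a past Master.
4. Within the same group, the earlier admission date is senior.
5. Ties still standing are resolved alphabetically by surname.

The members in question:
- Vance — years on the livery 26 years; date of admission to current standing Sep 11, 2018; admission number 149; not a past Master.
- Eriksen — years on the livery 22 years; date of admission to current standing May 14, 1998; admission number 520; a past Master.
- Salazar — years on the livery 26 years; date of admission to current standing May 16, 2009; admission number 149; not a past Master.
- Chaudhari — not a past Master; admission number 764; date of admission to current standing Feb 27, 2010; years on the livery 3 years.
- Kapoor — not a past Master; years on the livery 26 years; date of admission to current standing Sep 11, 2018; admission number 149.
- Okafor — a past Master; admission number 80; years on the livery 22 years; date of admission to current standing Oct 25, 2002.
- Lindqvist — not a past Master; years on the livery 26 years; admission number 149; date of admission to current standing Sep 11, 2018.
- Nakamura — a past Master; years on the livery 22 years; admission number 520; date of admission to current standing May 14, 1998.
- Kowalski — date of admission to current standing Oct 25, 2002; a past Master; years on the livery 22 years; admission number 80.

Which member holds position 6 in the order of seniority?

By years on the livery (lower first): Chaudhari (3 years); then Kowalski, Okafor, Eriksen and Nakamura (each 22 years); then Salazar, Kapoor, Lindqvist and Vance (each 26 years).
Among Kowalski, Okafor, Eriksen and Nakamura, by admission number (lower first): Kowalski and Okafor (80) before Eriksen and Nakamura (520).
Kowalski and Okafor are each a past Master, so the next rule applies.
Kowalski and Okafor both have date of admission to current standing Oct 25, 2002, so the next rule applies.
Among Kowalski and Okafor, alphabetically by surname: Kowalski before Okafor.
Eriksen and Nakamura are each a past Master, so the next rule applies.
Eriksen and Nakamura both have date of admission to current standing May 14, 1998, so the next rule applies.
Among Eriksen and Nakamura, alphabetically by surname: Eriksen before Nakamura.
Salazar, Kapoor, Lindqvist and Vance all have admission number 149, so the next rule applies.
Salazar, Kapoor, Lindqvist and Vance are each not a past Master, so the next rule applies.
Among Salazar, Kapoor, Lindqvist and Vance, by date of admission to current standing (earlier first): Salazar (May 16, 2009) before Kapoor, Lindqvist and Vance (Sep 11, 2018).
Among Kapoor, Lindqvist and Vance, alphabetically by surname: Kapoor before Lindqvist before Vance.
Order: Chaudhari, Kowalski, Okafor, Eriksen, Nakamura, Salazar, Kapoor, Lindqvist, Vance.

Salazar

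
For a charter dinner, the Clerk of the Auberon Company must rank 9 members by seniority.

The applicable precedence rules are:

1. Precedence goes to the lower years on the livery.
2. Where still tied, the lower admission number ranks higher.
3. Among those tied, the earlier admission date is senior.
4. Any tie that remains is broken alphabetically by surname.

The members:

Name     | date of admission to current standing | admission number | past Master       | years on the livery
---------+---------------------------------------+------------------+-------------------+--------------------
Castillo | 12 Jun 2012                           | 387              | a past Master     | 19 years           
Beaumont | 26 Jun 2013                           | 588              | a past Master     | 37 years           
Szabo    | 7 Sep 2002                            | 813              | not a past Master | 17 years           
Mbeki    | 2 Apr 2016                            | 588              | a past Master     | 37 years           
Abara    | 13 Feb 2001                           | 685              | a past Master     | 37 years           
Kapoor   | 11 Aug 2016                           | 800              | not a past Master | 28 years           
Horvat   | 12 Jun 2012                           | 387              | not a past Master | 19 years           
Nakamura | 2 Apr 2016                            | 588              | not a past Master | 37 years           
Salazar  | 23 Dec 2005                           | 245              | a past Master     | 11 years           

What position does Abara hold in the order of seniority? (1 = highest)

By years on the livery (lower first): Salazar (11 years); then Szabo (17 years); then Castillo and Horvat (both 19 years); then Kapoor (28 years); then Beaumont, Mbeki, Nakamura and Abara (each 37 years).
Castillo and Horvat both have admission number 387, so the next rule applies.
Castillo and Horvat both have date of admission to current standing 12 Jun 2012, so the next rule applies.
Among Castillo and Horvat, alphabetically by surname: Castillo before Horvat.
Among Beaumont, Mbeki, Nakamura and Abara, by admission number (lower first): Beaumont, Mbeki and Nakamura (588) before Abara (685).
Among Beaumont, Mbeki and Nakamura, by date of admission to current standing (earlier first): Beaumont (26 Jun 2013) before Mbeki and Nakamura (2 Apr 2016).
Among Mbeki and Nakamura, alphabetically by surname: Mbeki before Nakamura.
Order: Salazar, Szabo, Castillo, Horvat, Kapoor, Beaumont, Mbeki, Nakamura, Abara. So position 9.

9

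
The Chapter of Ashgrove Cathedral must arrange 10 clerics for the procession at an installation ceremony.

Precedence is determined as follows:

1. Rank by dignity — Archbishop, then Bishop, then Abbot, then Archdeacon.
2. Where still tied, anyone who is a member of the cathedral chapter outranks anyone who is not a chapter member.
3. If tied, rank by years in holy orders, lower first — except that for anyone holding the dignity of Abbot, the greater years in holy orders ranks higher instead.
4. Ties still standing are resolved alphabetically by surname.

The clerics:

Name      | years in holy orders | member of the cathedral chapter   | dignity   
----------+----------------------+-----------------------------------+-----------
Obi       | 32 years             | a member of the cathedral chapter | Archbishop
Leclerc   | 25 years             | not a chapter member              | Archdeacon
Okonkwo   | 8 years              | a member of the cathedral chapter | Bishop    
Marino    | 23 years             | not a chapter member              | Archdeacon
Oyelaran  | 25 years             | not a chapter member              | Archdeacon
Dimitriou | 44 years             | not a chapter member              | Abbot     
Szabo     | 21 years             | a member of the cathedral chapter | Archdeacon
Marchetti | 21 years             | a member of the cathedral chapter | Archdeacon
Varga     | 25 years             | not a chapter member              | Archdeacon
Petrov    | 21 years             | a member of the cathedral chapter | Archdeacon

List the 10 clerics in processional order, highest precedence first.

Obi, Okonkwo, Dimitriou, Marchetti, Petrov, Szabo, Marino, Leclerc, Oyelaran, Varga

By dignity: Obi (Archbishop); then Okonkwo (Bishop); then Dimitriou (Abbot); then Marchetti, Petrov, Szabo, Marino, Leclerc, Oyelaran and Varga (Archdeacon).
Among Marchetti, Petrov, Szabo, Marino, Leclerc, Oyelaran and Varga, a member of the cathedral chapter before not a chapter member: Marchetti, Petrov and Szabo (a member of the cathedral chapter) before Marino, Leclerc, Oyelaran and Varga (not a chapter member).
Marchetti, Petrov and Szabo all have years in holy orders 21 years, so the next rule applies.
Among Marchetti, Petrov and Szabo, alphabetically by surname: Marchetti before Petrov before Szabo.
Among Marino, Leclerc, Oyelaran and Varga, by years in holy orders (lower first): Marino (23 years) before Leclerc, Oyelaran and Varga (25 years).
Among Leclerc, Oyelaran and Varga, alphabetically by surname: Leclerc before Oyelaran before Varga.
Full order: Obi, Okonkwo, Dimitriou, Marchetti, Petrov, Szabo, Marino, Leclerc, Oyelaran, Varga.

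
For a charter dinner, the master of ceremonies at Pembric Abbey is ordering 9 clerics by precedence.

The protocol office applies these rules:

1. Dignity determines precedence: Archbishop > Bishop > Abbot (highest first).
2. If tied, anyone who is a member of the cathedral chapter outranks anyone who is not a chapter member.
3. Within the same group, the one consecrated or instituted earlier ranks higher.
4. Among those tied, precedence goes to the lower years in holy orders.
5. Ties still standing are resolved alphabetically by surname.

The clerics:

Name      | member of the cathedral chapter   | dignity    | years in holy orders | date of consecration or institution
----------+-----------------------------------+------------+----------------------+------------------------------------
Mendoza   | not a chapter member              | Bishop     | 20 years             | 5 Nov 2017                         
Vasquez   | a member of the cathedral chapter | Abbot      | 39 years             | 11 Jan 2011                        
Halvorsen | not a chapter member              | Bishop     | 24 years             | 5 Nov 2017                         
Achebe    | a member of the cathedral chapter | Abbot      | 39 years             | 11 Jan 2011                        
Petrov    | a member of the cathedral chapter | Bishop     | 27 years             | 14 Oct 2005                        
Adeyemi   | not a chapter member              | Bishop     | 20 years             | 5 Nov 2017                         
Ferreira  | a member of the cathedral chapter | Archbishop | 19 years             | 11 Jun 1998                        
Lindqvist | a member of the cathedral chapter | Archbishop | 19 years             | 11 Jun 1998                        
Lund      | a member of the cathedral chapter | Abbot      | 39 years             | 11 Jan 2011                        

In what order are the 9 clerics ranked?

Ferreira, Lindqvist, Petrov, Adeyemi, Mendoza, Halvorsen, Achebe, Lund, Vasquez

By dignity: Ferreira and Lindqvist (Archbishop); then Petrov, Adeyemi, Mendoza and Halvorsen (Bishop); then Achebe, Lund and Vasquez (Abbot).
Ferreira and Lindqvist are each a member of the cathedral chapter, so the next rule applies.
Ferreira and Lindqvist both have date of consecration or institution 11 Jun 1998, so the next rule applies.
Ferreira and Lindqvist both have years in holy orders 19 years, so the next rule applies.
Among Ferreira and Lindqvist, alphabetically by surname: Ferreira before Lindqvist.
Among Petrov, Adeyemi, Mendoza and Halvorsen, a member of the cathedral chapter before not a chapter member: Petrov (a member of the cathedral chapter) before Adeyemi, Mendoza and Halvorsen (not a chapter member).
Adeyemi, Mendoza and Halvorsen all have date of consecration or institution 5 Nov 2017, so the next rule applies.
Among Adeyemi, Mendoza and Halvorsen, by years in holy orders (lower first): Adeyemi and Mendoza (20 years) before Halvorsen (24 years).
Among Adeyemi and Mendoza, alphabetically by surname: Adeyemi before Mendoza.
Achebe, Lund and Vasquez are each a member of the cathedral chapter, so the next rule applies.
Achebe, Lund and Vasquez all have date of consecration or institution 11 Jan 2011, so the next rule applies.
Achebe, Lund and Vasquez all have years in holy orders 39 years, so the next rule applies.
Among Achebe, Lund and Vasquez, alphabetically by surname: Achebe before Lund before Vasquez.
Full order: Ferreira, Lindqvist, Petrov, Adeyemi, Mendoza, Halvorsen, Achebe, Lund, Vasquez.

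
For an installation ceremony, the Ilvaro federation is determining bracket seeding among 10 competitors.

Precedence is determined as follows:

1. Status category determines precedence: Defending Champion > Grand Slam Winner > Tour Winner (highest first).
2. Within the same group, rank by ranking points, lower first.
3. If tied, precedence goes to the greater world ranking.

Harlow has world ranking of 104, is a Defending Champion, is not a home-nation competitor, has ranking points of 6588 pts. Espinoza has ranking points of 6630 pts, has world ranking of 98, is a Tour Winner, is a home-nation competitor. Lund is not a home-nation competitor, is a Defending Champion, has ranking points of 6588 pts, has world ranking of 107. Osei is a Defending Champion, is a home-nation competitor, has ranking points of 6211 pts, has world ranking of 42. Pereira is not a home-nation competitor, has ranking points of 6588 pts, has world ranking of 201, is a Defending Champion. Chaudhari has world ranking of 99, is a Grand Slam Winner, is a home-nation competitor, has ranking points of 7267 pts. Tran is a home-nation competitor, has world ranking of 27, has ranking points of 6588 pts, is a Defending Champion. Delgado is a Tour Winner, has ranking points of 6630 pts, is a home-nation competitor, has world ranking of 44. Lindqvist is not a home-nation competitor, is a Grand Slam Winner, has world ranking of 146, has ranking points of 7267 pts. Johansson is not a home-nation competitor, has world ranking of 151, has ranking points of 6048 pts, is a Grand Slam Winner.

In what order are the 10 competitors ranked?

By status category: Osei, Pereira, Lund, Harlow and Tran (Defending Champion); then Johansson, Lindqvist and Chaudhari (Grand Slam Winner); then Espinoza and Delgado (Tour Winner).
Among Osei, Pereira, Lund, Harlow and Tran, by ranking points (lower first): Osei (6211 pts) before Pereira, Lund, Harlow and Tran (6588 pts).
Among Pereira, Lund, Harlow and Tran, by world ranking (higher first): Pereira (201) before Lund (107) before Harlow (104) before Tran (27).
Among Johansson, Lindqvist and Chaudhari, by ranking points (lower first): Johansson (6048 pts) before Lindqvist and Chaudhari (7267 pts).
Among Lindqvist and Chaudhari, by world ranking (higher first): Lindqvist (146) before Chaudhari (99).
Espinoza and Delgado both have ranking points 6630 pts, so the next rule applies.
Among Espinoza and Delgado, by world ranking (higher first): Espinoza (98) before Delgado (44).
Full order: Osei, Pereira, Lund, Harlow, Tran, Johansson, Lindqvist, Chaudhari, Espinoza, Delgado.

Osei, Pereira, Lund, Harlow, Tran, Johansson, Lindqvist, Chaudhari, Espinoza, Delgado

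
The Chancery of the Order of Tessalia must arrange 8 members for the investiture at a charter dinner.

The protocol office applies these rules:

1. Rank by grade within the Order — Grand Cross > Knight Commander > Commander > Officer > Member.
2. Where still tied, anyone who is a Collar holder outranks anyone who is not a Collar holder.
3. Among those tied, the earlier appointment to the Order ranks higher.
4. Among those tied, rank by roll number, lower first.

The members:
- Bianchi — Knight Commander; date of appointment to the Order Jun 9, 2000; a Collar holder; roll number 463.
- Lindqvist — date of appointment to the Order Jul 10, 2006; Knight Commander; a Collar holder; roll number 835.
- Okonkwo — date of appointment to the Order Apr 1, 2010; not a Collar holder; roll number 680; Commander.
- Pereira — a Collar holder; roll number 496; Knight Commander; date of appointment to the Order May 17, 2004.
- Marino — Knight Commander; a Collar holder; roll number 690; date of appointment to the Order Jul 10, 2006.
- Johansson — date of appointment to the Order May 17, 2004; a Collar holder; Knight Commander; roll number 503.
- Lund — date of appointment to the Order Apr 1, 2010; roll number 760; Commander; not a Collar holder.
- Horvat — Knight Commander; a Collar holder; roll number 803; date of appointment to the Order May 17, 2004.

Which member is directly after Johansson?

By grade within the Order: Bianchi, Pereira, Johansson, Horvat, Marino and Lindqvist (Knight Commander); then Okonkwo and Lund (Commander).
Bianchi, Pereira, Johansson, Horvat, Marino and Lindqvist are each a Collar holder, so the next rule applies.
Among Bianchi, Pereira, Johansson, Horvat, Marino and Lindqvist, by date of appointment to the Order (earlier first): Bianchi (Jun 9, 2000) before Pereira, Johansson and Horvat (May 17, 2004) before Marino and Lindqvist (Jul 10, 2006).
Among Pereira, Johansson and Horvat, by roll number (lower first): Pereira (496) before Johansson (503) before Horvat (803).
Among Marino and Lindqvist, by roll number (lower first): Marino (690) before Lindqvist (835).
Okonkwo and Lund are each not a Collar holder, so the next rule applies.
Okonkwo and Lund both have date of appointment to the Order Apr 1, 2010, so the next rule applies.
Among Okonkwo and Lund, by roll number (lower first): Okonkwo (680) before Lund (760).
Order: Bianchi, Pereira, Johansson, Horvat, Marino, Lindqvist, Okonkwo, Lund.

Horvat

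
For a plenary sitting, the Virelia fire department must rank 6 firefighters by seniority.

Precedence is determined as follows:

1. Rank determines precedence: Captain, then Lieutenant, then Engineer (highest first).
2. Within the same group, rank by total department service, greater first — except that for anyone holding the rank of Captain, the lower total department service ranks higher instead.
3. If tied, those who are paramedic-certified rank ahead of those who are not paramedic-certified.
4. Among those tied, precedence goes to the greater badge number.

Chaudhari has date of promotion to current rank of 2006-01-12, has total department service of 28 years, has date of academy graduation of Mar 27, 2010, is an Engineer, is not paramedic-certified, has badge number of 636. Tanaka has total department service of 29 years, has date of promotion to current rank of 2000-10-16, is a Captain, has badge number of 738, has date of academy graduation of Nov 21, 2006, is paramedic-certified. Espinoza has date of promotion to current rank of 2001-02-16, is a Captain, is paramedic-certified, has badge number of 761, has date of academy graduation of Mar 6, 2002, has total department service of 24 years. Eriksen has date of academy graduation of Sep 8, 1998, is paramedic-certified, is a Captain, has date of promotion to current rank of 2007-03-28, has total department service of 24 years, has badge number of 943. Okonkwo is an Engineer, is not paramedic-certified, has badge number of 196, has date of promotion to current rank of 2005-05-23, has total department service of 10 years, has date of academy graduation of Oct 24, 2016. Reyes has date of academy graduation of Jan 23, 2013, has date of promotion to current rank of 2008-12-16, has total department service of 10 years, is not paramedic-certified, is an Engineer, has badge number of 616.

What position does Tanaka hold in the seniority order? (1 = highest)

3

By rank: Eriksen, Espinoza and Tanaka (Captain); then Chaudhari, Reyes and Okonkwo (Engineer).
Among Eriksen, Espinoza and Tanaka, by total department service (lower first) (reversed rule for this group): Eriksen and Espinoza (24 years) before Tanaka (29 years).
Eriksen and Espinoza are each paramedic-certified, so the next rule applies.
Among Eriksen and Espinoza, by badge number (higher first): Eriksen (943) before Espinoza (761).
Among Chaudhari, Reyes and Okonkwo, by total department service (higher first): Chaudhari (28 years) before Reyes and Okonkwo (10 years).
Reyes and Okonkwo are each not paramedic-certified, so the next rule applies.
Among Reyes and Okonkwo, by badge number (higher first): Reyes (616) before Okonkwo (196).
Order: Eriksen, Espinoza, Tanaka, Chaudhari, Reyes, Okonkwo. So position 3.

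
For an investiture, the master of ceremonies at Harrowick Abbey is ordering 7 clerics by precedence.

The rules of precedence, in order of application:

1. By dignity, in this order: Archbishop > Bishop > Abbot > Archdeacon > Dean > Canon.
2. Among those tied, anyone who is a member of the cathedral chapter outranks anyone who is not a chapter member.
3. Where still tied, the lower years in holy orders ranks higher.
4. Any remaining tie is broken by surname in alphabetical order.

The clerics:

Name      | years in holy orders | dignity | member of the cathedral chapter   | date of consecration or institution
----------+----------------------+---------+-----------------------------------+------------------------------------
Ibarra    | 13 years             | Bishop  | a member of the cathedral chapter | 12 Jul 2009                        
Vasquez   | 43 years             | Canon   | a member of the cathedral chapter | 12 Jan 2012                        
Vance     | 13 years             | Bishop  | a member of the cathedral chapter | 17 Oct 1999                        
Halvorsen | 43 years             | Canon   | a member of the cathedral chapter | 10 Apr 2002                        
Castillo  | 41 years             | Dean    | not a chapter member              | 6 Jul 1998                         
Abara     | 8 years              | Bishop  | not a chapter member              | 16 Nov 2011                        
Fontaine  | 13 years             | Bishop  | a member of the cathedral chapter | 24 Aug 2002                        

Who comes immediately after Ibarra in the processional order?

By dignity: Fontaine, Ibarra, Vance and Abara (Bishop); then Castillo (Dean); then Halvorsen and Vasquez (Canon).
Among Fontaine, Ibarra, Vance and Abara, a member of the cathedral chapter before not a chapter member: Fontaine, Ibarra and Vance (a member of the cathedral chapter) before Abara (not a chapter member).
Fontaine, Ibarra and Vance all have years in holy orders 13 years, so the next rule applies.
Among Fontaine, Ibarra and Vance, alphabetically by surname: Fontaine before Ibarra before Vance.
Halvorsen and Vasquez are each a member of the cathedral chapter, so the next rule applies.
Halvorsen and Vasquez both have years in holy orders 43 years, so the next rule applies.
Among Halvorsen and Vasquez, alphabetically by surname: Halvorsen before Vasquez.
Order: Fontaine, Ibarra, Vance, Abara, Castillo, Halvorsen, Vasquez.

Vance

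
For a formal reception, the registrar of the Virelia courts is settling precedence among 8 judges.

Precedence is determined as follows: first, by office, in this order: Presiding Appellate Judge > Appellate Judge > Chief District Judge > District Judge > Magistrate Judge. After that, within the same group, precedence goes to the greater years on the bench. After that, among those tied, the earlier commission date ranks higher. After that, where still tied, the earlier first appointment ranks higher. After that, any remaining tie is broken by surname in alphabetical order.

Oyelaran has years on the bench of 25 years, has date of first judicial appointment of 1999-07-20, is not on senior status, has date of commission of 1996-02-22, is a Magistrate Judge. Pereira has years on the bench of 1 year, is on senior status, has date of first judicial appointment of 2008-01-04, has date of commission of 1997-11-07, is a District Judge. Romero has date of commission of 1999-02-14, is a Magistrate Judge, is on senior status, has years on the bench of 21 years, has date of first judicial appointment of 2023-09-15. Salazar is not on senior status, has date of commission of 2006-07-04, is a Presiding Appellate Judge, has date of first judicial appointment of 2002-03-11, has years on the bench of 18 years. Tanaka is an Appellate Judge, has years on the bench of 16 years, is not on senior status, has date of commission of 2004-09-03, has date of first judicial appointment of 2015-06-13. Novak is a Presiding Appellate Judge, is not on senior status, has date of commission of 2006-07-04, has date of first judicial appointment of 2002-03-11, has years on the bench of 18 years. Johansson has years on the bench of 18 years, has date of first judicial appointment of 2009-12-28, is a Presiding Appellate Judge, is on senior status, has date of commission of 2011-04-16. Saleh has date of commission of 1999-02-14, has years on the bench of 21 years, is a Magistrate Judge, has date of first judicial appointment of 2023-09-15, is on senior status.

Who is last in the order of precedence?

By office: Novak, Salazar and Johansson (Presiding Appellate Judge); then Tanaka (Appellate Judge); then Pereira (District Judge); then Oyelaran, Romero and Saleh (Magistrate Judge).
Novak, Salazar and Johansson all have years on the bench 18 years, so the next rule applies.
Among Novak, Salazar and Johansson, by date of commission (earlier first): Novak and Salazar (2006-07-04) before Johansson (2011-04-16).
Novak and Salazar both have date of first judicial appointment 2002-03-11, so the next rule applies.
Among Novak and Salazar, alphabetically by surname: Novak before Salazar.
Among Oyelaran, Romero and Saleh, by years on the bench (higher first): Oyelaran (25 years) before Romero and Saleh (21 years).
Romero and Saleh both have date of commission 1999-02-14, so the next rule applies.
Romero and Saleh both have date of first judicial appointment 2023-09-15, so the next rule applies.
Among Romero and Saleh, alphabetically by surname: Romero before Saleh.
Order: Novak, Salazar, Johansson, Tanaka, Pereira, Oyelaran, Romero, Saleh.

Saleh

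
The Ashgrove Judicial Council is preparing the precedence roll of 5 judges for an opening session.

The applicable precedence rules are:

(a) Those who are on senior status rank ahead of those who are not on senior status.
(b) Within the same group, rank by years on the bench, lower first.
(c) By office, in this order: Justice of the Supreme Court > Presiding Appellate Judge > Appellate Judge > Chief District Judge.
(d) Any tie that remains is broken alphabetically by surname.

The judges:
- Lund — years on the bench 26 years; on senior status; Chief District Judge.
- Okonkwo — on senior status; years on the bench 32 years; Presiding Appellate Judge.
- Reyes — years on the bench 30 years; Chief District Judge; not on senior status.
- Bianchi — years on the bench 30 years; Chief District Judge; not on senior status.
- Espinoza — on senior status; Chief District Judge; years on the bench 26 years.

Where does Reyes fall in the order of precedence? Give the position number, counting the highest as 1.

5

By the first rule: Espinoza, Lund and Okonkwo (each on senior status); then Bianchi and Reyes (both not on senior status).
Among Espinoza, Lund and Okonkwo, by years on the bench (lower first): Espinoza and Lund (26 years) before Okonkwo (32 years).
Espinoza and Lund are each Chief District Judge, so the next rule applies.
Among Espinoza and Lund, alphabetically by surname: Espinoza before Lund.
Bianchi and Reyes both have years on the bench 30 years, so the next rule applies.
Bianchi and Reyes are each Chief District Judge, so the next rule applies.
Among Bianchi and Reyes, alphabetically by surname: Bianchi before Reyes.
Order: Espinoza, Lund, Okonkwo, Bianchi, Reyes. So position 5.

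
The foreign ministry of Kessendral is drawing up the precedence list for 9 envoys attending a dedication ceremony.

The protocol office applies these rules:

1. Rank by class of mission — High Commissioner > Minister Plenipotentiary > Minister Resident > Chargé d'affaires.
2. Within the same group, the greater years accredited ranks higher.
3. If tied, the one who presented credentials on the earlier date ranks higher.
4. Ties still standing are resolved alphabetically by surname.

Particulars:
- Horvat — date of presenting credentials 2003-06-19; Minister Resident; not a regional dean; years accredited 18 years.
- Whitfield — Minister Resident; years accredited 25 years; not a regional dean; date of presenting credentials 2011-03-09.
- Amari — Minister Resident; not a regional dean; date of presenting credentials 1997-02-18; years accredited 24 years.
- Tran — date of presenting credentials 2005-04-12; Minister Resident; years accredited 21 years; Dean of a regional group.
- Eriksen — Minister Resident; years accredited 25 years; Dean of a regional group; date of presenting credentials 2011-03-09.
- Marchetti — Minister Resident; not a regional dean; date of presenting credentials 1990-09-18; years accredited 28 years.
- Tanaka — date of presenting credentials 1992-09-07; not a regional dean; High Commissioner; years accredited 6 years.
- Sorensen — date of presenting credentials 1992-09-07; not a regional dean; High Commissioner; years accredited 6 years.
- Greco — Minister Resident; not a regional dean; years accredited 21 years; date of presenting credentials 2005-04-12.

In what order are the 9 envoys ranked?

By class of mission: Sorensen and Tanaka (High Commissioner); then Marchetti, Eriksen, Whitfield, Amari, Greco, Tran and Horvat (Minister Resident).
Sorensen and Tanaka both have years accredited 6 years, so the next rule applies.
Sorensen and Tanaka both have date of presenting credentials 1992-09-07, so the next rule applies.
Among Sorensen and Tanaka, alphabetically by surname: Sorensen before Tanaka.
Among Marchetti, Eriksen, Whitfield, Amari, Greco, Tran and Horvat, by years accredited (higher first): Marchetti (28 years) before Eriksen and Whitfield (25 years) before Amari (24 years) before Greco and Tran (21 years) before Horvat (18 years).
Eriksen and Whitfield both have date of presenting credentials 2011-03-09, so the next rule applies.
Among Eriksen and Whitfield, alphabetically by surname: Eriksen before Whitfield.
Greco and Tran both have date of presenting credentials 2005-04-12, so the next rule applies.
Among Greco and Tran, alphabetically by surname: Greco before Tran.
Full order: Sorensen, Tanaka, Marchetti, Eriksen, Whitfield, Amari, Greco, Tran, Horvat.

Sorensen, Tanaka, Marchetti, Eriksen, Whitfield, Amari, Greco, Tran, Horvat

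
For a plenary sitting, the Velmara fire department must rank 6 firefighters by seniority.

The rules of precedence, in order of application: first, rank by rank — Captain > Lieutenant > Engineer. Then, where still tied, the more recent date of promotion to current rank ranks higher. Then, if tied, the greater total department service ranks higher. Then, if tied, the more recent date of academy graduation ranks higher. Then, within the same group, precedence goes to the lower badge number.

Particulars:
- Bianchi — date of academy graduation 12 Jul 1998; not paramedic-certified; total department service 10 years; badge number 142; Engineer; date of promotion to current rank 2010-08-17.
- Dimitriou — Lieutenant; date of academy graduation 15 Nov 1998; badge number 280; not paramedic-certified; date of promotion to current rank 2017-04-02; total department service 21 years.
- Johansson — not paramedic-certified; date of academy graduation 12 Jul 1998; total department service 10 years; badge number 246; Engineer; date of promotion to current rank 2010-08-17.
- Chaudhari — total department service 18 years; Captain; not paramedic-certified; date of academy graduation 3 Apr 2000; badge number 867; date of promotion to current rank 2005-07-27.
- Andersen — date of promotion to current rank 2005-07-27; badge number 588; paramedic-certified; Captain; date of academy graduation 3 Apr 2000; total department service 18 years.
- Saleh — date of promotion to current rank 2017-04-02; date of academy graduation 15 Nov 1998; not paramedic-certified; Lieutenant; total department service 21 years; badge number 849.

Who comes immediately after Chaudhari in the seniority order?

By rank: Andersen and Chaudhari (Captain); then Dimitriou and Saleh (Lieutenant); then Bianchi and Johansson (Engineer).
Andersen and Chaudhari both have date of promotion to current rank 2005-07-27, so the next rule applies.
Andersen and Chaudhari both have total department service 18 years, so the next rule applies.
Andersen and Chaudhari both have date of academy graduation 3 Apr 2000, so the next rule applies.
Among Andersen and Chaudhari, by badge number (lower first): Andersen (588) before Chaudhari (867).
Dimitriou and Saleh both have date of promotion to current rank 2017-04-02, so the next rule applies.
Dimitriou and Saleh both have total department service 21 years, so the next rule applies.
Dimitriou and Saleh both have date of academy graduation 15 Nov 1998, so the next rule applies.
Among Dimitriou and Saleh, by badge number (lower first): Dimitriou (280) before Saleh (849).
Bianchi and Johansson both have date of promotion to current rank 2010-08-17, so the next rule applies.
Bianchi and Johansson both have total department service 10 years, so the next rule applies.
Bianchi and Johansson both have date of academy graduation 12 Jul 1998, so the next rule applies.
Among Bianchi and Johansson, by badge number (lower first): Bianchi (142) before Johansson (246).
Order: Andersen, Chaudhari, Dimitriou, Saleh, Bianchi, Johansson.

Dimitriou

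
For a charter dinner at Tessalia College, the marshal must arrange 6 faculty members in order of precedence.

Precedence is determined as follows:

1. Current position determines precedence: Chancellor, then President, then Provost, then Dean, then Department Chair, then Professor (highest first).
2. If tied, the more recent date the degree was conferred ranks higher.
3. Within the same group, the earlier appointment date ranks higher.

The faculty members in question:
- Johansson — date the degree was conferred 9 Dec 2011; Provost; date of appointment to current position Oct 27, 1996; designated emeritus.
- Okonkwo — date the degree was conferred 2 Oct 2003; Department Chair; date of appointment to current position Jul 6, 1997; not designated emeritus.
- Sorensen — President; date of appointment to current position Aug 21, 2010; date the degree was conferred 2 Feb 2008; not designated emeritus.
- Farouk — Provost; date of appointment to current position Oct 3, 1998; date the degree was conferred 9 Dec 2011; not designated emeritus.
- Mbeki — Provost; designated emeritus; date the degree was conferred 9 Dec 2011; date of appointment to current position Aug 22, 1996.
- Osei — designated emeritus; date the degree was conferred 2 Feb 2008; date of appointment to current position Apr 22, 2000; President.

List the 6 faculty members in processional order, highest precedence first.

Osei, Sorensen, Mbeki, Johansson, Farouk, Okonkwo

By current position: Osei and Sorensen (President); then Mbeki, Johansson and Farouk (Provost); then Okonkwo (Department Chair).
Osei and Sorensen both have date the degree was conferred 2 Feb 2008, so the next rule applies.
Among Osei and Sorensen, by date of appointment to current position (earlier first): Osei (Apr 22, 2000) before Sorensen (Aug 21, 2010).
Mbeki, Johansson and Farouk all have date the degree was conferred 9 Dec 2011, so the next rule applies.
Among Mbeki, Johansson and Farouk, by date of appointment to current position (earlier first): Mbeki (Aug 22, 1996) before Johansson (Oct 27, 1996) before Farouk (Oct 3, 1998).
Full order: Osei, Sorensen, Mbeki, Johansson, Farouk, Okonkwo.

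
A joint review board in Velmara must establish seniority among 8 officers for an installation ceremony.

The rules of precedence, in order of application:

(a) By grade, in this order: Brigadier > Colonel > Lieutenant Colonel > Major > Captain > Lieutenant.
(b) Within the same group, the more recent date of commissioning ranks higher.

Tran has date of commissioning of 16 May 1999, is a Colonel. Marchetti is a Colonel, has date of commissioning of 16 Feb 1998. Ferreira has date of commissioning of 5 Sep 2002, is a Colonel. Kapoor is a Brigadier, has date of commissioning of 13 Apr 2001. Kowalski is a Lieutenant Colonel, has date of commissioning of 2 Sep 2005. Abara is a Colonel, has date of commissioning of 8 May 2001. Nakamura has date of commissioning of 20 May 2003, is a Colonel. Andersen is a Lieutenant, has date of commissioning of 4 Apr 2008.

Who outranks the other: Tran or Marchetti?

By grade: Kapoor (Brigadier); then Nakamura, Ferreira, Abara, Tran and Marchetti (Colonel); then Kowalski (Lieutenant Colonel); then Andersen (Lieutenant).
Among Nakamura, Ferreira, Abara, Tran and Marchetti, by date of commissioning (later first): Nakamura (20 May 2003) before Ferreira (5 Sep 2002) before Abara (8 May 2001) before Tran (16 May 1999) before Marchetti (16 Feb 1998).
So Tran takes precedence.

Tran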